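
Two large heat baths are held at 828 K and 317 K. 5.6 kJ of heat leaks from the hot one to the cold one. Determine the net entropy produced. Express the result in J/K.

ΔS_total = 10.9 J/K

ΔS_hot = −Q/T_H = −5600/828 = -6.763 J/K and ΔS_cold = +Q/T_C = 5600/317 = 17.67 J/K.
ΔS_total = -6.763 + 17.67 = 10.9 J/K, positive as the second law requires.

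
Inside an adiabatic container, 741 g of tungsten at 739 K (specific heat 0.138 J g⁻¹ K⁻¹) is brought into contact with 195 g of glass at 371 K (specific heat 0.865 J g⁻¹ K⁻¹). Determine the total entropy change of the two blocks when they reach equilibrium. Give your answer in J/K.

ΔS_total = 15.7 J/K

Energy balance: T_f = (m₁c₁T₁ + m₂c₂T₂)/(m₁c₁ + m₂c₂) = 509.89 K.
ΔS₁ = m₁c₁ ln(T_f/T₁) = 102.258 × ln(509.89/739) = -37.95 J/K.
ΔS₂ = m₂c₂ ln(T_f/T₂) = 168.675 × ln(509.89/371) = 53.64 J/K.
ΔS_total = -37.95 + 53.64 = 15.7 J/K.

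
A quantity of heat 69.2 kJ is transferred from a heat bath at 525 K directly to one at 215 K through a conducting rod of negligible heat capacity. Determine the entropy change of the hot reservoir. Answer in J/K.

ΔS_hot = -132 J/K

The hot reservoir loses heat Q, so ΔS_hot = −Q/T_H = −69200/525 = -132 J/K.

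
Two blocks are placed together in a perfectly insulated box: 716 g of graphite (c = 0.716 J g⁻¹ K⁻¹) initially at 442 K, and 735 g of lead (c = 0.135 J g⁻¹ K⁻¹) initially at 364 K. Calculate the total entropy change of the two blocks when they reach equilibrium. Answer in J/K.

ΔS_total = 1.5 J/K

Energy balance: T_f = (m₁c₁T₁ + m₂c₂T₂)/(m₁c₁ + m₂c₂) = 429.35 K.
ΔS₁ = m₁c₁ ln(T_f/T₁) = 512.656 × ln(429.35/442) = -14.88 J/K.
ΔS₂ = m₂c₂ ln(T_f/T₂) = 99.225 × ln(429.35/364) = 16.38 J/K.
ΔS_total = -14.88 + 16.38 = 1.5 J/K.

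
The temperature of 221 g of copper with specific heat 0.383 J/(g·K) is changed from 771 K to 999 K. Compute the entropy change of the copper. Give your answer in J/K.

ΔS = 21.9 J/K

ΔS = ∫dQ_rev/T = m c ln(T₂/T₁) = 221 × 0.383 × ln(999/771) = 21.9 J/K.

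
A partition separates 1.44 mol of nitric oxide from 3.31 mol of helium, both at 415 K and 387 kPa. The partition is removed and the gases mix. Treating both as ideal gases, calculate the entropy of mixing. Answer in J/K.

Mole fractions: x_A = 1.44/4.75 = 0.303, x_B = 0.697.
ΔS_mix = −R(n_A ln x_A + n_B ln x_B) = −8.314 × (1.44 ln 0.303 + 3.31 ln 0.697) = 24.2 J/K.

ΔS_mix = 24.2 J/K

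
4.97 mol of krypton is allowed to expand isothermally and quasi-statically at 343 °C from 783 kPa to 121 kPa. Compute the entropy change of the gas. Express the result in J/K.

For an isothermal ideal gas ΔS_gas = nR ln(P₁/P₂) = 4.97 × 8.314 × ln(783/121) = 77.2 J/K.

ΔS_gas = 77.2 J/K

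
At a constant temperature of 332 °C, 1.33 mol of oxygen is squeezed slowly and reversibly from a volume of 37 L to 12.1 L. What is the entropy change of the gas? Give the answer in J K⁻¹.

For an isothermal ideal gas ΔS_gas = nR ln(V₂/V₁) = 1.33 × 8.314 × ln(12.1/37) = -12.4 J/K.

ΔS_gas = -12.4 J/K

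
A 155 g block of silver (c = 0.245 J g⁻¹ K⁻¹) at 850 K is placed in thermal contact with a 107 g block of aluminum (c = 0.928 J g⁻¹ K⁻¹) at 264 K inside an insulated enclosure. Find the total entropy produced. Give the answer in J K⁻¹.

Energy balance: T_f = (m₁c₁T₁ + m₂c₂T₂)/(m₁c₁ + m₂c₂) = 426.11 K.
ΔS₁ = m₁c₁ ln(T_f/T₁) = 37.975 × ln(426.11/850) = -26.22 J/K.
ΔS₂ = m₂c₂ ln(T_f/T₂) = 99.296 × ln(426.11/264) = 47.54 J/K.
ΔS_total = -26.22 + 47.54 = 21.3 J/K.

ΔS_total = 21.3 J/K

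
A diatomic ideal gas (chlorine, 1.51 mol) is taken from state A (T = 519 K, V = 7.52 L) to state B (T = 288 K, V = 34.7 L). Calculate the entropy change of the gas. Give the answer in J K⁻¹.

Entropy is a state function: ΔS = nC_V ln(T₂/T₁) + nR ln(V₂/V₁), with C_V = 5R/2 = 20.79 J mol⁻¹ K⁻¹ for a diatomic ideal gas.
ΔS = 1.51 × [20.79 × ln(288/519) + 8.314 × ln(34.7/7.52)] = 0.713 J/K.

ΔS = 0.713 J/K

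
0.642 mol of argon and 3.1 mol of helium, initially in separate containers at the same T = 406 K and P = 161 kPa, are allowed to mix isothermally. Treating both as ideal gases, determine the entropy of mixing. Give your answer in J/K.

Mole fractions: x_A = 0.642/3.74 = 0.172, x_B = 0.828.
ΔS_mix = −R(n_A ln x_A + n_B ln x_B) = −8.314 × (0.642 ln 0.172 + 3.1 ln 0.828) = 14.3 J/K.

ΔS_mix = 14.3 J/K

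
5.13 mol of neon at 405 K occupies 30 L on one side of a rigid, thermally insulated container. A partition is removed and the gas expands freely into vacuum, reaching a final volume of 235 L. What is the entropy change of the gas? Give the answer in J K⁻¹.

ΔS_gas = 87.8 J/K

No heat is exchanged and no work is done, so the ideal-gas temperature stays constant.
Entropy is a state function; using a reversible isothermal path, ΔS_gas = nR ln(V₂/V₁) = 5.13 × 8.314 × ln(235/30) = 87.8 J/K.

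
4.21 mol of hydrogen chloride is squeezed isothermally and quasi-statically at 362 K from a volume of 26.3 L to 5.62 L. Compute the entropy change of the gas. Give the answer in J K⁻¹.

For an isothermal ideal gas ΔS_gas = nR ln(V₂/V₁) = 4.21 × 8.314 × ln(5.62/26.3) = -54 J/K.

ΔS_gas = -54 J/K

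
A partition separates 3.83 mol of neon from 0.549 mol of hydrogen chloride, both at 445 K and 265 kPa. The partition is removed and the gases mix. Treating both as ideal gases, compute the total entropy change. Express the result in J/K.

Mole fractions: x_A = 3.83/4.38 = 0.875, x_B = 0.125.
ΔS_mix = −R(n_A ln x_A + n_B ln x_B) = −8.314 × (3.83 ln 0.875 + 0.549 ln 0.125) = 13.7 J/K.

ΔS_mix = 13.7 J/K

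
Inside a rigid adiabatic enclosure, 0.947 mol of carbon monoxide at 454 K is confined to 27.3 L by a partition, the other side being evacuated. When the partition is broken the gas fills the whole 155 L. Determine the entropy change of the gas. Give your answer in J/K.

No heat is exchanged and no work is done, so the ideal-gas temperature stays constant.
Entropy is a state function; using a reversible isothermal path, ΔS_gas = nR ln(V₂/V₁) = 0.947 × 8.314 × ln(155/27.3) = 13.7 J/K.

ΔS_gas = 13.7 J/K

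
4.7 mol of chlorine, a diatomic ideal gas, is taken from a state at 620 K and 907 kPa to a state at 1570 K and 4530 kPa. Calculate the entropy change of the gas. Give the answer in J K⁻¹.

ΔS = nC_p ln(T₂/T₁) − nR ln(P₂/P₁), with C_p = 7R/2 = 29.1 J mol⁻¹ K⁻¹ for a diatomic ideal gas.
ΔS = 4.7 × [29.1 × ln(1570/620) − 8.314 × ln(4530/907)] = 64.2 J/K.

ΔS = 64.2 J/K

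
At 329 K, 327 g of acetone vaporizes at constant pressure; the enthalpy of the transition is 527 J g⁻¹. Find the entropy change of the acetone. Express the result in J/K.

ΔS = 524 J/K

Heat absorbed by the substance: Q = mL = 327 × 527 = 172329 J.
At constant T, ΔS = Q_rev/T = 172329 / 329 = 524 J/K.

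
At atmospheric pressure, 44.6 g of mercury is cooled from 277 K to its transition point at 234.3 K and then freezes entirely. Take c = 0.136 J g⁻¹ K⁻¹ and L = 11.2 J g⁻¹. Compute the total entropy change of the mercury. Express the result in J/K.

ΔS = -3.15 J/K

Cooling step: ΔS₁ = m c ln(T_tr/T_i) = 44.6 × 0.136 × ln(234.3/277) = -1.015 J/K.
Phase change: ΔS₂ = −mL/T_tr = −44.6 × 11.2 / 234.3 = -2.132 J/K.
ΔS_total = (-1.015) + (-2.132) = -3.15 J/K.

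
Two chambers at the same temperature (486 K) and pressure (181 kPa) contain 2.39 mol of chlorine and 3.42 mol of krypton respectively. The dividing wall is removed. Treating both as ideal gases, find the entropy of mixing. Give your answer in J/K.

Mole fractions: x_A = 2.39/5.81 = 0.411, x_B = 0.589.
ΔS_mix = −R(n_A ln x_A + n_B ln x_B) = −8.314 × (2.39 ln 0.411 + 3.42 ln 0.589) = 32.7 J/K.

ΔS_mix = 32.7 J/K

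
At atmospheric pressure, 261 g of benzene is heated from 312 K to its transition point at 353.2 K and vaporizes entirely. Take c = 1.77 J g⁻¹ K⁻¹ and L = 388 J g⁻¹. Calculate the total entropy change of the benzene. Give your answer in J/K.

Warming step: ΔS₁ = m c ln(T_tr/T_i) = 261 × 1.77 × ln(353.2/312) = 57.3 J/K.
Phase change: ΔS₂ = +mL/T_tr = 261 × 388 / 353.2 = 286.7 J/K.
ΔS_total = (57.3) + (286.7) = 344 J/K.

ΔS = 344 J/K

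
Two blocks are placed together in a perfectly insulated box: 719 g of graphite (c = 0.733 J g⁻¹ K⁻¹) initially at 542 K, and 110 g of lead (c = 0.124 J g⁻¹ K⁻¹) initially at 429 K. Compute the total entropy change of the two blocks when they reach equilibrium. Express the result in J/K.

ΔS_total = 0.338 J/K

Energy balance: T_f = (m₁c₁T₁ + m₂c₂T₂)/(m₁c₁ + m₂c₂) = 539.15 K.
ΔS₁ = m₁c₁ ln(T_f/T₁) = 527.027 × ln(539.15/542) = -2.779 J/K.
ΔS₂ = m₂c₂ ln(T_f/T₂) = 13.64 × ln(539.15/429) = 3.117 J/K.
ΔS_total = -2.779 + 3.117 = 0.338 J/K.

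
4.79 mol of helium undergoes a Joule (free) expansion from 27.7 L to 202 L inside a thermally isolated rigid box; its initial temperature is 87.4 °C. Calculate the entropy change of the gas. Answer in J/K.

ΔS_gas = 79.1 J/K

No heat is exchanged and no work is done, so the ideal-gas temperature stays constant.
Entropy is a state function; using a reversible isothermal path, ΔS_gas = nR ln(V₂/V₁) = 4.79 × 8.314 × ln(202/27.7) = 79.1 J/K.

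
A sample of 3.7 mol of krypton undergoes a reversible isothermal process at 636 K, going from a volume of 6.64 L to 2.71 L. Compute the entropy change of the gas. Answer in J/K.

For an isothermal ideal gas ΔS_gas = nR ln(V₂/V₁) = 3.7 × 8.314 × ln(2.71/6.64) = -27.6 J/K.

ΔS_gas = -27.6 J/K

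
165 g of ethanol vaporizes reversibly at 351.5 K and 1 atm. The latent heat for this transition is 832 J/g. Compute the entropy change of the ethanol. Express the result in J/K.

ΔS = 391 J/K

Heat absorbed by the substance: Q = mL = 165 × 832 = 137280 J.
At constant T, ΔS = Q_rev/T = 137280 / 351.5 = 391 J/K.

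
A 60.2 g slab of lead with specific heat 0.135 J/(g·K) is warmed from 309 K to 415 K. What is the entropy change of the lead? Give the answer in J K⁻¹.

ΔS = ∫dQ_rev/T = m c ln(T₂/T₁) = 60.2 × 0.135 × ln(415/309) = 2.4 J/K.

ΔS = 2.4 J/K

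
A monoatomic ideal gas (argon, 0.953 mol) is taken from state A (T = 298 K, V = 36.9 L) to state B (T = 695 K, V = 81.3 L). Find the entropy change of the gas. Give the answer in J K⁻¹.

Entropy is a state function: ΔS = nC_V ln(T₂/T₁) + nR ln(V₂/V₁), with C_V = 3R/2 = 12.47 J mol⁻¹ K⁻¹ for a monoatomic ideal gas.
ΔS = 0.953 × [12.47 × ln(695/298) + 8.314 × ln(81.3/36.9)] = 16.3 J/K.

ΔS = 16.3 J/K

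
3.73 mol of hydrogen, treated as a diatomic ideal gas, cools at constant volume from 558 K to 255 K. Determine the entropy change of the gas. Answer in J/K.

At constant volume, ΔS = nC_V ln(T₂/T₁) with C_V = 5R/2 = 20.79 J mol⁻¹ K⁻¹.
ΔS = 3.73 × 20.79 × ln(255/558) = -60.7 J/K.

ΔS = -60.7 J/K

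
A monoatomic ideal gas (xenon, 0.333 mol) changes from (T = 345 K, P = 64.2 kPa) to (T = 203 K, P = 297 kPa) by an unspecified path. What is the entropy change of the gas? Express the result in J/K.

ΔS = -7.91 J/K

ΔS = nC_p ln(T₂/T₁) − nR ln(P₂/P₁), with C_p = 5R/2 = 20.79 J mol⁻¹ K⁻¹ for a monoatomic ideal gas.
ΔS = 0.333 × [20.79 × ln(203/345) − 8.314 × ln(297/64.2)] = -7.91 J/K.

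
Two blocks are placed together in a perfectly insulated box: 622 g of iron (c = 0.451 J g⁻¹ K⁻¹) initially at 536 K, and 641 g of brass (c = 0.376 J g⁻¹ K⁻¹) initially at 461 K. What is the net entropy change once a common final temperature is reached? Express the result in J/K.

ΔS_total = 1.47 J/K

Energy balance: T_f = (m₁c₁T₁ + m₂c₂T₂)/(m₁c₁ + m₂c₂) = 501.34 K.
ΔS₁ = m₁c₁ ln(T_f/T₁) = 280.522 × ln(501.34/536) = -18.75 J/K.
ΔS₂ = m₂c₂ ln(T_f/T₂) = 241.016 × ln(501.34/461) = 20.22 J/K.
ΔS_total = -18.75 + 20.22 = 1.47 J/K.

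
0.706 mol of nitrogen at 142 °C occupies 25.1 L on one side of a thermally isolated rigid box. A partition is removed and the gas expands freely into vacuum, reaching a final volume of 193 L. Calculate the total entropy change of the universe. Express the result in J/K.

No heat is exchanged and no work is done, so the ideal-gas temperature stays constant.
Entropy is a state function; using a reversible isothermal path, ΔS_gas = nR ln(V₂/V₁) = 0.706 × 8.314 × ln(193/25.1) = 12 J/K.
The insulated surroundings exchange no heat, so ΔS_surr = 0 and ΔS_universe = ΔS_gas.

ΔS_universe = 12 J/K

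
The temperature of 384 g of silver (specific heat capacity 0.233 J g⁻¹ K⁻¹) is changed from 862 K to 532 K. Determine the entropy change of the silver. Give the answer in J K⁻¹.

ΔS = -43.2 J/K

ΔS = ∫dQ_rev/T = m c ln(T₂/T₁) = 384 × 0.233 × ln(532/862) = -43.2 J/K.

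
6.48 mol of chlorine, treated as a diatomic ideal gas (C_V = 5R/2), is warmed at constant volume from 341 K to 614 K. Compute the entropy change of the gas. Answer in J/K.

ΔS = 79.2 J/K

At constant volume, ΔS = nC_V ln(T₂/T₁) with C_V = 5R/2 = 20.79 J mol⁻¹ K⁻¹.
ΔS = 6.48 × 20.79 × ln(614/341) = 79.2 J/K.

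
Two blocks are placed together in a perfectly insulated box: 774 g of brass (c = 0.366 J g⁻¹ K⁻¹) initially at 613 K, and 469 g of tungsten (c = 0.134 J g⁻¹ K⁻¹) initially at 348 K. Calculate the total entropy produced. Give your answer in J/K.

Energy balance: T_f = (m₁c₁T₁ + m₂c₂T₂)/(m₁c₁ + m₂c₂) = 564.88 K.
ΔS₁ = m₁c₁ ln(T_f/T₁) = 283.284 × ln(564.88/613) = -23.157 J/K.
ΔS₂ = m₂c₂ ln(T_f/T₂) = 62.846 × ln(564.88/348) = 30.444 J/K.
ΔS_total = -23.157 + 30.444 = 7.29 J/K.

ΔS_total = 7.29 J/K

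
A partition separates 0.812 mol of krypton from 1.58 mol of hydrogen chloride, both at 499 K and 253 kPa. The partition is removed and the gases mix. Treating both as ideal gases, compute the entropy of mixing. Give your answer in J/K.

Mole fractions: x_A = 0.812/2.39 = 0.339, x_B = 0.661.
ΔS_mix = −R(n_A ln x_A + n_B ln x_B) = −8.314 × (0.812 ln 0.339 + 1.58 ln 0.661) = 12.7 J/K.

ΔS_mix = 12.7 J/K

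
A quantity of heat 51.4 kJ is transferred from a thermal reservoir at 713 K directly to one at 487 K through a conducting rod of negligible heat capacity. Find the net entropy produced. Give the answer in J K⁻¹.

ΔS_hot = −Q/T_H = −51400/713 = -72.09 J/K and ΔS_cold = +Q/T_C = 51400/487 = 105.54 J/K.
ΔS_total = -72.09 + 105.54 = 33.5 J/K, positive as the second law requires.

ΔS_total = 33.5 J/K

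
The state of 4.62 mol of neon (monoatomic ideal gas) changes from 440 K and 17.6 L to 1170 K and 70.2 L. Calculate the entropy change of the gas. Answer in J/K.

Entropy is a state function: ΔS = nC_V ln(T₂/T₁) + nR ln(V₂/V₁), with C_V = 3R/2 = 12.47 J mol⁻¹ K⁻¹ for a monoatomic ideal gas.
ΔS = 4.62 × [12.47 × ln(1170/440) + 8.314 × ln(70.2/17.6)] = 109 J/K.

ΔS = 109 J/K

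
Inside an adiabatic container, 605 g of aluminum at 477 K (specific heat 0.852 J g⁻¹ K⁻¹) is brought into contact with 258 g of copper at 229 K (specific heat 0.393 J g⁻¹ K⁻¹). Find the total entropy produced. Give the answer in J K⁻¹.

Energy balance: T_f = (m₁c₁T₁ + m₂c₂T₂)/(m₁c₁ + m₂c₂) = 436.24 K.
ΔS₁ = m₁c₁ ln(T_f/T₁) = 515.46 × ln(436.24/477) = -46.05 J/K.
ΔS₂ = m₂c₂ ln(T_f/T₂) = 101.394 × ln(436.24/229) = 65.34 J/K.
ΔS_total = -46.05 + 65.34 = 19.3 J/K.

ΔS_total = 19.3 J/K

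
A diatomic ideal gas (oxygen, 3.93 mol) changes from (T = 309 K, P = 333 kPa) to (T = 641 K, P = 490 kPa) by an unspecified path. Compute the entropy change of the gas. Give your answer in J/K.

ΔS = nC_p ln(T₂/T₁) − nR ln(P₂/P₁), with C_p = 7R/2 = 29.1 J mol⁻¹ K⁻¹ for a diatomic ideal gas.
ΔS = 3.93 × [29.1 × ln(641/309) − 8.314 × ln(490/333)] = 70.8 J/K.

ΔS = 70.8 J/K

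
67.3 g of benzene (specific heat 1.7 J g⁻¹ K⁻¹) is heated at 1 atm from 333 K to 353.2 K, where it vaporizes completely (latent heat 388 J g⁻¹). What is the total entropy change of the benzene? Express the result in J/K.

ΔS = 80.7 J/K

Warming step: ΔS₁ = m c ln(T_tr/T_i) = 67.3 × 1.7 × ln(353.2/333) = 6.738 J/K.
Phase change: ΔS₂ = +mL/T_tr = 67.3 × 388 / 353.2 = 73.93 J/K.
ΔS_total = (6.738) + (73.93) = 80.7 J/K.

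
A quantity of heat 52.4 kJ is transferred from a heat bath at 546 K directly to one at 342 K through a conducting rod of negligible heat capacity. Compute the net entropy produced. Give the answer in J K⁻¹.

ΔS_hot = −Q/T_H = −52400/546 = -95.97 J/K and ΔS_cold = +Q/T_C = 52400/342 = 153.2 J/K.
ΔS_total = -95.97 + 153.2 = 57.2 J/K, positive as the second law requires.

ΔS_total = 57.2 J/K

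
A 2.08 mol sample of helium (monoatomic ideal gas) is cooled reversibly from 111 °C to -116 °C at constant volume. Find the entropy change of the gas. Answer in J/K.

ΔS = -23.2 J/K

In kelvin: T₁ = 384.15 K, T₂ = 157.15 K. At constant volume, ΔS = nC_V ln(T₂/T₁) with C_V = 3R/2 = 12.47 J mol⁻¹ K⁻¹.
ΔS = 2.08 × 12.47 × ln(157.15/384.15) = -23.2 J/K.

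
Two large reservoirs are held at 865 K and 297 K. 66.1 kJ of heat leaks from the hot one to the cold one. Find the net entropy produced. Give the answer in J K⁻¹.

ΔS_total = 146 J/K

ΔS_hot = −Q/T_H = −66100/865 = -76.42 J/K and ΔS_cold = +Q/T_C = 66100/297 = 222.6 J/K.
ΔS_total = -76.42 + 222.6 = 146 J/K, positive as the second law requires.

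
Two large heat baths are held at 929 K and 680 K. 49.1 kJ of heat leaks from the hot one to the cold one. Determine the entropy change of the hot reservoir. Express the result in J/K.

The hot reservoir loses heat Q, so ΔS_hot = −Q/T_H = −49100/929 = -52.9 J/K.

ΔS_hot = -52.9 J/K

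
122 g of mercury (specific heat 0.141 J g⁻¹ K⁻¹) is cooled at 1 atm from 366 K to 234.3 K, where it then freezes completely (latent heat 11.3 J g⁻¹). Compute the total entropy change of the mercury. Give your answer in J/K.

Cooling step: ΔS₁ = m c ln(T_tr/T_i) = 122 × 0.141 × ln(234.3/366) = -7.673 J/K.
Phase change: ΔS₂ = −mL/T_tr = −122 × 11.3 / 234.3 = -5.884 J/K.
ΔS_total = (-7.673) + (-5.884) = -13.6 J/K.

ΔS = -13.6 J/K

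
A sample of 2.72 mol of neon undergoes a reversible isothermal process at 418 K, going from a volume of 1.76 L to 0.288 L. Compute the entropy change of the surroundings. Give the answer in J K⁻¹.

For an isothermal ideal gas ΔS_gas = nR ln(V₂/V₁) = 2.72 × 8.314 × ln(0.288/1.76) = -40.9 J/K.
The process is reversible, so ΔS_surr = −ΔS_gas = 40.9 J/K and ΔS_universe = 0.

ΔS_surr = 40.9 J/K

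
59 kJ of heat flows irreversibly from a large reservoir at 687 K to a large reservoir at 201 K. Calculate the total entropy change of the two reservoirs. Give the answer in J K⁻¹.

ΔS_hot = −Q/T_H = −59000/687 = -85.88 J/K and ΔS_cold = +Q/T_C = 59000/201 = 293.5 J/K.
ΔS_total = -85.88 + 293.5 = 208 J/K, positive as the second law requires.

ΔS_total = 208 J/K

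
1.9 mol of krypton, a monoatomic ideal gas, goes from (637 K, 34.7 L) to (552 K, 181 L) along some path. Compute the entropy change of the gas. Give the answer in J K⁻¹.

Entropy is a state function: ΔS = nC_V ln(T₂/T₁) + nR ln(V₂/V₁), with C_V = 3R/2 = 12.47 J mol⁻¹ K⁻¹ for a monoatomic ideal gas.
ΔS = 1.9 × [12.47 × ln(552/637) + 8.314 × ln(181/34.7)] = 22.7 J/K.

ΔS = 22.7 J/K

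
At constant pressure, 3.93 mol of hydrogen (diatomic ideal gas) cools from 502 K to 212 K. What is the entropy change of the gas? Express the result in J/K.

At constant pressure, ΔS = nC_p ln(T₂/T₁) with C_p = 7R/2 = 29.1 J mol⁻¹ K⁻¹.
ΔS = 3.93 × 29.1 × ln(212/502) = -98.6 J/K.

ΔS = -98.6 J/K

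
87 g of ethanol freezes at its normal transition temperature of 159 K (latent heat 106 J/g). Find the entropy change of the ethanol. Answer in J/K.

ΔS = -58 J/K

Heat released by the substance: Q = −mL = −87 × 106 = −9222 J.
At constant T, ΔS = Q_rev/T = −9222 / 159 = -58 J/K.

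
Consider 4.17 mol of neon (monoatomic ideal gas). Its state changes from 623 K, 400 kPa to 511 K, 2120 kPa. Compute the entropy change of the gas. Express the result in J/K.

ΔS = nC_p ln(T₂/T₁) − nR ln(P₂/P₁), with C_p = 5R/2 = 20.79 J mol⁻¹ K⁻¹ for a monoatomic ideal gas.
ΔS = 4.17 × [20.79 × ln(511/623) − 8.314 × ln(2120/400)] = -75 J/K.

ΔS = -75 J/K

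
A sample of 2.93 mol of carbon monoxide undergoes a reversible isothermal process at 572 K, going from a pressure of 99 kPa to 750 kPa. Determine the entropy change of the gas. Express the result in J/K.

For an isothermal ideal gas ΔS_gas = nR ln(P₁/P₂) = 2.93 × 8.314 × ln(99/750) = -49.3 J/K.

ΔS_gas = -49.3 J/K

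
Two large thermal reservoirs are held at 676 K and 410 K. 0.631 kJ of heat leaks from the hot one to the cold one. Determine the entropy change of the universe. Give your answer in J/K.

ΔS_hot = −Q/T_H = −631/676 = -0.9334 J/K and ΔS_cold = +Q/T_C = 631/410 = 1.539 J/K.
ΔS_total = -0.9334 + 1.539 = 0.606 J/K, positive as the second law requires.

ΔS_total = 0.606 J/K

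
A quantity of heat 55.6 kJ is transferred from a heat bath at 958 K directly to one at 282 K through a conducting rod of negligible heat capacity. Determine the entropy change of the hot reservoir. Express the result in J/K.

ΔS_hot = -58 J/K

The hot reservoir loses heat Q, so ΔS_hot = −Q/T_H = −55600/958 = -58 J/K.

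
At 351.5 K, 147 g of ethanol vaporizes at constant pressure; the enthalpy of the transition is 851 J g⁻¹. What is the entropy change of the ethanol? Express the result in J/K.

Heat absorbed by the substance: Q = mL = 147 × 851 = 125097 J.
At constant T, ΔS = Q_rev/T = 125097 / 351.5 = 356 J/K.

ΔS = 356 J/K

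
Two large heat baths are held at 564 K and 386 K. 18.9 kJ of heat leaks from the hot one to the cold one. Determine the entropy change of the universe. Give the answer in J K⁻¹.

ΔS_total = 15.5 J/K

ΔS_hot = −Q/T_H = −18900/564 = -33.51 J/K and ΔS_cold = +Q/T_C = 18900/386 = 48.96 J/K.
ΔS_total = -33.51 + 48.96 = 15.5 J/K, positive as the second law requires.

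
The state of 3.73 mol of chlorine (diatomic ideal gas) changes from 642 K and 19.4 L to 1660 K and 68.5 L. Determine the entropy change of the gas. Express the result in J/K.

Entropy is a state function: ΔS = nC_V ln(T₂/T₁) + nR ln(V₂/V₁), with C_V = 5R/2 = 20.79 J mol⁻¹ K⁻¹ for a diatomic ideal gas.
ΔS = 3.73 × [20.79 × ln(1660/642) + 8.314 × ln(68.5/19.4)] = 113 J/K.

ΔS = 113 J/K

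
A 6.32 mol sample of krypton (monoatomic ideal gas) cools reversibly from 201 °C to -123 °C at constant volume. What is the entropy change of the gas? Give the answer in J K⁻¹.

ΔS = -90.6 J/K

In kelvin: T₁ = 474.15 K, T₂ = 150.15 K. At constant volume, ΔS = nC_V ln(T₂/T₁) with C_V = 3R/2 = 12.47 J mol⁻¹ K⁻¹.
ΔS = 6.32 × 12.47 × ln(150.15/474.15) = -90.6 J/K.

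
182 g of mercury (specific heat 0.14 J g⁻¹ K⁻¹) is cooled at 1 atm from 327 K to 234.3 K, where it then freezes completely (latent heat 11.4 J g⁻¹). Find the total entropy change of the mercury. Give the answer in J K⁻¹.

ΔS = -17.3 J/K

Cooling step: ΔS₁ = m c ln(T_tr/T_i) = 182 × 0.14 × ln(234.3/327) = -8.494 J/K.
Phase change: ΔS₂ = −mL/T_tr = −182 × 11.4 / 234.3 = -8.855 J/K.
ΔS_total = (-8.494) + (-8.855) = -17.3 J/K.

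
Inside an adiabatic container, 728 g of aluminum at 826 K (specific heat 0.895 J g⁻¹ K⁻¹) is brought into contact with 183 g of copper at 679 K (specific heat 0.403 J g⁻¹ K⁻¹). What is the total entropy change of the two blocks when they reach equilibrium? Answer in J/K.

Energy balance: T_f = (m₁c₁T₁ + m₂c₂T₂)/(m₁c₁ + m₂c₂) = 811.05 K.
ΔS₁ = m₁c₁ ln(T_f/T₁) = 651.56 × ln(811.05/826) = -11.9 J/K.
ΔS₂ = m₂c₂ ln(T_f/T₂) = 73.749 × ln(811.05/679) = 13.11 J/K.
ΔS_total = -11.9 + 13.11 = 1.21 J/K.

ΔS_total = 1.21 J/K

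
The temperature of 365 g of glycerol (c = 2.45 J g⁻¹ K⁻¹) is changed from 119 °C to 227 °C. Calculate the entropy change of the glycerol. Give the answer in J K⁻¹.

ΔS = 218 J/K

In kelvin: T₁ = 392.15 K, T₂ = 500.15 K. ΔS = ∫dQ_rev/T = m c ln(T₂/T₁) = 365 × 2.45 × ln(500.15/392.15) = 218 J/K.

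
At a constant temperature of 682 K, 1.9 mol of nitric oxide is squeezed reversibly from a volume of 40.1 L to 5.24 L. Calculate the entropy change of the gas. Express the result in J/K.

ΔS_gas = -32.1 J/K

For an isothermal ideal gas ΔS_gas = nR ln(V₂/V₁) = 1.9 × 8.314 × ln(5.24/40.1) = -32.1 J/K.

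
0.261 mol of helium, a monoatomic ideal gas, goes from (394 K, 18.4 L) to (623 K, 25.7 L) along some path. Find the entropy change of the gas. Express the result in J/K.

Entropy is a state function: ΔS = nC_V ln(T₂/T₁) + nR ln(V₂/V₁), with C_V = 3R/2 = 12.47 J mol⁻¹ K⁻¹ for a monoatomic ideal gas.
ΔS = 0.261 × [12.47 × ln(623/394) + 8.314 × ln(25.7/18.4)] = 2.22 J/K.

ΔS = 2.22 J/K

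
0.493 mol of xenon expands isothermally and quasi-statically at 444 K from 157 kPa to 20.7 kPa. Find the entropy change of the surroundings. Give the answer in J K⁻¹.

ΔS_surr = -8.3 J/K

For an isothermal ideal gas ΔS_gas = nR ln(P₁/P₂) = 0.493 × 8.314 × ln(157/20.7) = 8.3 J/K.
The process is reversible, so ΔS_surr = −ΔS_gas = -8.3 J/K and ΔS_universe = 0.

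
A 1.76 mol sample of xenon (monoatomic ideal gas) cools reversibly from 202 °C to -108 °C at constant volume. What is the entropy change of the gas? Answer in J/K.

ΔS = -23.2 J/K

In kelvin: T₁ = 475.15 K, T₂ = 165.15 K. At constant volume, ΔS = nC_V ln(T₂/T₁) with C_V = 3R/2 = 12.47 J mol⁻¹ K⁻¹.
ΔS = 1.76 × 12.47 × ln(165.15/475.15) = -23.2 J/K.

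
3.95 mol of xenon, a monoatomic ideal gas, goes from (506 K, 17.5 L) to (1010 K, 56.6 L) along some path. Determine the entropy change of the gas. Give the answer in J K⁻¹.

Entropy is a state function: ΔS = nC_V ln(T₂/T₁) + nR ln(V₂/V₁), with C_V = 3R/2 = 12.47 J mol⁻¹ K⁻¹ for a monoatomic ideal gas.
ΔS = 3.95 × [12.47 × ln(1010/506) + 8.314 × ln(56.6/17.5)] = 72.6 J/K.

ΔS = 72.6 J/K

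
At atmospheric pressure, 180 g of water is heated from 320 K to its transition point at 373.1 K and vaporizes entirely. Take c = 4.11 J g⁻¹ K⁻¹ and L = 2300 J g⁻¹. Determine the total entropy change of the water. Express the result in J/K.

ΔS = 1220 J/K

Warming step: ΔS₁ = m c ln(T_tr/T_i) = 180 × 4.11 × ln(373.1/320) = 113.6 J/K.
Phase change: ΔS₂ = +mL/T_tr = 180 × 2300 / 373.1 = 1110 J/K.
ΔS_total = (113.6) + (1110) = 1220 J/K.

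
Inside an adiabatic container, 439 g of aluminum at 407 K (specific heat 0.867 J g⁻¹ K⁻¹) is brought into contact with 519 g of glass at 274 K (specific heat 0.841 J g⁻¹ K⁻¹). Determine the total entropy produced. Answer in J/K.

Energy balance: T_f = (m₁c₁T₁ + m₂c₂T₂)/(m₁c₁ + m₂c₂) = 335.95 K.
ΔS₁ = m₁c₁ ln(T_f/T₁) = 380.613 × ln(335.95/407) = -73.02 J/K.
ΔS₂ = m₂c₂ ln(T_f/T₂) = 436.479 × ln(335.95/274) = 88.97 J/K.
ΔS_total = -73.02 + 88.97 = 16 J/K.

ΔS_total = 16 J/K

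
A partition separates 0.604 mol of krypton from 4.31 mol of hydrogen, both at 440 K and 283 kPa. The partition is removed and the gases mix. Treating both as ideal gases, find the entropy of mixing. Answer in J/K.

Mole fractions: x_A = 0.604/4.91 = 0.123, x_B = 0.877.
ΔS_mix = −R(n_A ln x_A + n_B ln x_B) = −8.314 × (0.604 ln 0.123 + 4.31 ln 0.877) = 15.2 J/K.

ΔS_mix = 15.2 J/K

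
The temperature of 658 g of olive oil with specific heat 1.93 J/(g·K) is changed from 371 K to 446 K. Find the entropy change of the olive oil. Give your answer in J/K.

ΔS = ∫dQ_rev/T = m c ln(T₂/T₁) = 658 × 1.93 × ln(446/371) = 234 J/K.

ΔS = 234 J/K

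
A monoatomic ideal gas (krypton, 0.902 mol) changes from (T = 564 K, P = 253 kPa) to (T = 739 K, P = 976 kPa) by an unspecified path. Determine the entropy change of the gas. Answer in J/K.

ΔS = nC_p ln(T₂/T₁) − nR ln(P₂/P₁), with C_p = 5R/2 = 20.79 J mol⁻¹ K⁻¹ for a monoatomic ideal gas.
ΔS = 0.902 × [20.79 × ln(739/564) − 8.314 × ln(976/253)] = -5.06 J/K.

ΔS = -5.06 J/K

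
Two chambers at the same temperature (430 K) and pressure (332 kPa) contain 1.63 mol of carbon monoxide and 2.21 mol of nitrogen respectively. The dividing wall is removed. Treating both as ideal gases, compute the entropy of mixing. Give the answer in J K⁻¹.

ΔS_mix = 21.8 J/K

Mole fractions: x_A = 1.63/3.84 = 0.424, x_B = 0.576.
ΔS_mix = −R(n_A ln x_A + n_B ln x_B) = −8.314 × (1.63 ln 0.424 + 2.21 ln 0.576) = 21.8 J/K.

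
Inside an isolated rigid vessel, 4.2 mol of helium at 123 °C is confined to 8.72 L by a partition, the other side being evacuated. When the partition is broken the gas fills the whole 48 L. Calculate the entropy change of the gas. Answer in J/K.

For an ideal gas in free expansion Q = 0 and W = 0, so T is unchanged.
Entropy is a state function; using a reversible isothermal path, ΔS_gas = nR ln(V₂/V₁) = 4.2 × 8.314 × ln(48/8.72) = 59.6 J/K.

ΔS_gas = 59.6 J/K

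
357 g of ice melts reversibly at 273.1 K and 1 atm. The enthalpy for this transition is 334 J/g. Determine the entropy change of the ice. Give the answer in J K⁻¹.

ΔS = 437 J/K

Heat absorbed by the substance: Q = mL = 357 × 334 = 119238 J.
At constant T, ΔS = Q_rev/T = 119238 / 273.1 = 437 J/K.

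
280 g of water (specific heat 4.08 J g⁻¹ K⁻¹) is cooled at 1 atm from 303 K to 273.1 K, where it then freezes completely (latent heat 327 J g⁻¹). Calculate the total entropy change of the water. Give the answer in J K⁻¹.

Cooling step: ΔS₁ = m c ln(T_tr/T_i) = 280 × 4.08 × ln(273.1/303) = -118.7 J/K.
Phase change: ΔS₂ = −mL/T_tr = −280 × 327 / 273.1 = -335.3 J/K.
ΔS_total = (-118.7) + (-335.3) = -454 J/K.

ΔS = -454 J/K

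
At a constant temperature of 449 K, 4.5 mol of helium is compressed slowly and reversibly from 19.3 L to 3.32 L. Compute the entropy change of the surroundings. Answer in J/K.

ΔS_surr = 65.9 J/K

For an isothermal ideal gas ΔS_gas = nR ln(V₂/V₁) = 4.5 × 8.314 × ln(3.32/19.3) = -65.9 J/K.
The process is reversible, so ΔS_surr = −ΔS_gas = 65.9 J/K and ΔS_universe = 0.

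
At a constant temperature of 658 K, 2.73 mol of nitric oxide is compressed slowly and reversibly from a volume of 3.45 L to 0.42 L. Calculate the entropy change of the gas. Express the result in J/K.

For an isothermal ideal gas ΔS_gas = nR ln(V₂/V₁) = 2.73 × 8.314 × ln(0.42/3.45) = -47.8 J/K.

ΔS_gas = -47.8 J/K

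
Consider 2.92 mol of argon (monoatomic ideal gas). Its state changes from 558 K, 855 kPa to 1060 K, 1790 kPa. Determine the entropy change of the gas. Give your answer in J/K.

ΔS = nC_p ln(T₂/T₁) − nR ln(P₂/P₁), with C_p = 5R/2 = 20.79 J mol⁻¹ K⁻¹ for a monoatomic ideal gas.
ΔS = 2.92 × [20.79 × ln(1060/558) − 8.314 × ln(1790/855)] = 21 J/K.

ΔS = 21 J/K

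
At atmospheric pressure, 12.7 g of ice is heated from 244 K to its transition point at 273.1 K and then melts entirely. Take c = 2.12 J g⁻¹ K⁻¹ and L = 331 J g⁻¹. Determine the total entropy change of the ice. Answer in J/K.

ΔS = 18.4 J/K

Warming step: ΔS₁ = m c ln(T_tr/T_i) = 12.7 × 2.12 × ln(273.1/244) = 3.034 J/K.
Phase change: ΔS₂ = +mL/T_tr = 12.7 × 331 / 273.1 = 15.39 J/K.
ΔS_total = (3.034) + (15.39) = 18.4 J/K.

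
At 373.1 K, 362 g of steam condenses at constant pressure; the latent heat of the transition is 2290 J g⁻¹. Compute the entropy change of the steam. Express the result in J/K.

Heat released by the substance: Q = −mL = −362 × 2290 = −828980 J.
At constant T, ΔS = Q_rev/T = −828980 / 373.1 = -2220 J/K.

ΔS = -2220 J/K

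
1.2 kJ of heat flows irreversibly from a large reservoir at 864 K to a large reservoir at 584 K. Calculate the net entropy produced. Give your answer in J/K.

ΔS_total = 0.666 J/K

ΔS_hot = −Q/T_H = −1200/864 = -1.389 J/K and ΔS_cold = +Q/T_C = 1200/584 = 2.055 J/K.
ΔS_total = -1.389 + 2.055 = 0.666 J/K, positive as the second law requires.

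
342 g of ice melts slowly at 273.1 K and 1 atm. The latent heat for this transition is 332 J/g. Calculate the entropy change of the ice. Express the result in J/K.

ΔS = 416 J/K

Heat absorbed by the substance: Q = mL = 342 × 332 = 113544 J.
At constant T, ΔS = Q_rev/T = 113544 / 273.1 = 416 J/K.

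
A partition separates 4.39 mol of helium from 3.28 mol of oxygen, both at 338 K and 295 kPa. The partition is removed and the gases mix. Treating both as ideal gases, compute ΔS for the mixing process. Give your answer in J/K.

ΔS_mix = 43.5 J/K

Mole fractions: x_A = 4.39/7.67 = 0.572, x_B = 0.428.
ΔS_mix = −R(n_A ln x_A + n_B ln x_B) = −8.314 × (4.39 ln 0.572 + 3.28 ln 0.428) = 43.5 J/K.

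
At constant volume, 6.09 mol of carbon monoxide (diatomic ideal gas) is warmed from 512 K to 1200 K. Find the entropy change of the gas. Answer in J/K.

ΔS = 108 J/K

At constant volume, ΔS = nC_V ln(T₂/T₁) with C_V = 5R/2 = 20.79 J mol⁻¹ K⁻¹.
ΔS = 6.09 × 20.79 × ln(1200/512) = 108 J/K.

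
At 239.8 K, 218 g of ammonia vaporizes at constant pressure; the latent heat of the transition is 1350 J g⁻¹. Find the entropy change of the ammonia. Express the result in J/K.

ΔS = 1230 J/K

Heat absorbed by the substance: Q = mL = 218 × 1350 = 294300 J.
At constant T, ΔS = Q_rev/T = 294300 / 239.8 = 1230 J/K.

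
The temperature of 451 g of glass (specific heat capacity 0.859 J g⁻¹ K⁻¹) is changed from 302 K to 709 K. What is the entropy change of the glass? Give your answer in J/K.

ΔS = ∫dQ_rev/T = m c ln(T₂/T₁) = 451 × 0.859 × ln(709/302) = 331 J/K.

ΔS = 331 J/K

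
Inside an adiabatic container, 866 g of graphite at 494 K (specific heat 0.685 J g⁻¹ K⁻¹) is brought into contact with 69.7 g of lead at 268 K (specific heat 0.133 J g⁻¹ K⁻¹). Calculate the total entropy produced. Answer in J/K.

Energy balance: T_f = (m₁c₁T₁ + m₂c₂T₂)/(m₁c₁ + m₂c₂) = 490.52 K.
ΔS₁ = m₁c₁ ln(T_f/T₁) = 593.21 × ln(490.52/494) = -4.19 J/K.
ΔS₂ = m₂c₂ ln(T_f/T₂) = 9.2701 × ln(490.52/268) = 5.604 J/K.
ΔS_total = -4.19 + 5.604 = 1.41 J/K.

ΔS_total = 1.41 J/K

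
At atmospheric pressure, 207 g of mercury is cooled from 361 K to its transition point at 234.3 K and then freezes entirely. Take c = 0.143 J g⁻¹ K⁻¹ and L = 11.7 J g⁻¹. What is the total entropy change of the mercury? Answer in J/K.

ΔS = -23.1 J/K

Cooling step: ΔS₁ = m c ln(T_tr/T_i) = 207 × 0.143 × ln(234.3/361) = -12.8 J/K.
Phase change: ΔS₂ = −mL/T_tr = −207 × 11.7 / 234.3 = -10.34 J/K.
ΔS_total = (-12.8) + (-10.34) = -23.1 J/K.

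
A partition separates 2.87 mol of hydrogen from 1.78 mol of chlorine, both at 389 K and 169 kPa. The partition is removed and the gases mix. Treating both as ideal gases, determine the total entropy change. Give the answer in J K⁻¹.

ΔS_mix = 25.7 J/K

Mole fractions: x_A = 2.87/4.65 = 0.617, x_B = 0.383.
ΔS_mix = −R(n_A ln x_A + n_B ln x_B) = −8.314 × (2.87 ln 0.617 + 1.78 ln 0.383) = 25.7 J/K.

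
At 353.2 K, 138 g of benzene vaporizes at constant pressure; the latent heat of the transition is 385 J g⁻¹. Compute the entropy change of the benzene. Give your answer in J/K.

Heat absorbed by the substance: Q = mL = 138 × 385 = 53130 J.
At constant T, ΔS = Q_rev/T = 53130 / 353.2 = 150 J/K.

ΔS = 150 J/K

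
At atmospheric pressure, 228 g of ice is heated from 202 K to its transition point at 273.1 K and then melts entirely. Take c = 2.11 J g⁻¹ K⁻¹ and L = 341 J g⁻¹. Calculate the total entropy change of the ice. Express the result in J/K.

ΔS = 430 J/K

Warming step: ΔS₁ = m c ln(T_tr/T_i) = 228 × 2.11 × ln(273.1/202) = 145.1 J/K.
Phase change: ΔS₂ = +mL/T_tr = 228 × 341 / 273.1 = 284.7 J/K.
ΔS_total = (145.1) + (284.7) = 430 J/K.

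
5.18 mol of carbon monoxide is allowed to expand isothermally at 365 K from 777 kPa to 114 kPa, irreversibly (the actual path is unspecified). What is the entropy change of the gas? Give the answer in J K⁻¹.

Entropy is a state function, so ΔS_gas depends only on the end states.
For an isothermal ideal gas ΔS_gas = nR ln(P₁/P₂) = 5.18 × 8.314 × ln(777/114) = 82.7 J/K.

ΔS_gas = 82.7 J/K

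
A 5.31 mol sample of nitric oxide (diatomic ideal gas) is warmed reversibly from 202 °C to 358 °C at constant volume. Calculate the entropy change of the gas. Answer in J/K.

In kelvin: T₁ = 475.15 K, T₂ = 631.15 K. At constant volume, ΔS = nC_V ln(T₂/T₁) with C_V = 5R/2 = 20.79 J mol⁻¹ K⁻¹.
ΔS = 5.31 × 20.79 × ln(631.15/475.15) = 31.3 J/K.

ΔS = 31.3 J/K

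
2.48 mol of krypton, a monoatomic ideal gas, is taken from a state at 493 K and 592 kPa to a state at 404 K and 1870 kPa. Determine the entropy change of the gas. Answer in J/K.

ΔS = nC_p ln(T₂/T₁) − nR ln(P₂/P₁), with C_p = 5R/2 = 20.79 J mol⁻¹ K⁻¹ for a monoatomic ideal gas.
ΔS = 2.48 × [20.79 × ln(404/493) − 8.314 × ln(1870/592)] = -34 J/K.

ΔS = -34 J/K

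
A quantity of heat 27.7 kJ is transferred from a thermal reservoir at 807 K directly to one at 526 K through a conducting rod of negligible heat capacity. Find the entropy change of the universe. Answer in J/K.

ΔS_hot = −Q/T_H = −27700/807 = -34.32 J/K and ΔS_cold = +Q/T_C = 27700/526 = 52.66 J/K.
ΔS_total = -34.32 + 52.66 = 18.3 J/K, positive as the second law requires.

ΔS_total = 18.3 J/K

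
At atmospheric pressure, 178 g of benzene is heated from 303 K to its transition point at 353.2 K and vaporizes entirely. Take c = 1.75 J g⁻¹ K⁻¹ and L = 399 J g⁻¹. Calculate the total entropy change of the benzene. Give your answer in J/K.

Warming step: ΔS₁ = m c ln(T_tr/T_i) = 178 × 1.75 × ln(353.2/303) = 47.75 J/K.
Phase change: ΔS₂ = +mL/T_tr = 178 × 399 / 353.2 = 201.1 J/K.
ΔS_total = (47.75) + (201.1) = 249 J/K.

ΔS = 249 J/K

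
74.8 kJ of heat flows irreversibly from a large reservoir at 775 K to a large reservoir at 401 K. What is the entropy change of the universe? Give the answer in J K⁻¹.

ΔS_hot = −Q/T_H = −74800/775 = -96.52 J/K and ΔS_cold = +Q/T_C = 74800/401 = 186.5 J/K.
ΔS_total = -96.52 + 186.5 = 90 J/K, positive as the second law requires.

ΔS_total = 90 J/K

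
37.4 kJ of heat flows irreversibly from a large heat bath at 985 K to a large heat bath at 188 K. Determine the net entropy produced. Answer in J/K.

ΔS_total = 161 J/K

ΔS_hot = −Q/T_H = −37400/985 = -37.97 J/K and ΔS_cold = +Q/T_C = 37400/188 = 198.9 J/K.
ΔS_total = -37.97 + 198.9 = 161 J/K, positive as the second law requires.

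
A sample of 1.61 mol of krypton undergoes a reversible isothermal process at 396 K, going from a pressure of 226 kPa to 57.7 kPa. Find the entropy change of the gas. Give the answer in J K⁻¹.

For an isothermal ideal gas ΔS_gas = nR ln(P₁/P₂) = 1.61 × 8.314 × ln(226/57.7) = 18.3 J/K.

ΔS_gas = 18.3 J/K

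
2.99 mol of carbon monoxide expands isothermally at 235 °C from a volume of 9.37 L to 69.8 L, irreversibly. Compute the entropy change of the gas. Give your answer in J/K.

Entropy is a state function, so ΔS_gas depends only on the end states.
For an isothermal ideal gas ΔS_gas = nR ln(V₂/V₁) = 2.99 × 8.314 × ln(69.8/9.37) = 49.9 J/K.

ΔS_gas = 49.9 J/K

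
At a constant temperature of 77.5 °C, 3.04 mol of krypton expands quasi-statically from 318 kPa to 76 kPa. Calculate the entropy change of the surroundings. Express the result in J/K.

ΔS_surr = -36.2 J/K

For an isothermal ideal gas ΔS_gas = nR ln(P₁/P₂) = 3.04 × 8.314 × ln(318/76) = 36.2 J/K.
The process is reversible, so ΔS_surr = −ΔS_gas = -36.2 J/K and ΔS_universe = 0.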